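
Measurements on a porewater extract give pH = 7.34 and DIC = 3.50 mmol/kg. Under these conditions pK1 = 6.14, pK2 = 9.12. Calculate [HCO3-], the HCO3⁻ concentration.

[HCO3⁻] = 3.24 mmol/kg

α₁ = 1 / (1 + [H⁺]/K1 + K2/[H⁺]) = 1 / (1 + 10^-1.20 + 10^-1.78)
   = 1 / (1 + 0.063096 + 0.016596) = 1/1.0797 = 0.9262
[HCO3⁻] = α₁ × DIC = 0.9262 × 3.50 = 3.24 mmol/kg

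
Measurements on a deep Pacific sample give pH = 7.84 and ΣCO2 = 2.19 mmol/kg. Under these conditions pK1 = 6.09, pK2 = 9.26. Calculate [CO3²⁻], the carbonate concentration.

α₂ = 1 / (1 + [H⁺]/K2 + [H⁺]²/(K1K2)) = 1 / (1 + 10^+1.42 + 10^-0.33)
   = 1 / (1 + 26.303 + 0.46774) = 1/27.770 = 0.03601
[CO3²⁻] = α₂ × DIC = 0.03601 × 2.19 = 0.0789 mmol/kg

[CO3²⁻] = 0.0789 mmol/kg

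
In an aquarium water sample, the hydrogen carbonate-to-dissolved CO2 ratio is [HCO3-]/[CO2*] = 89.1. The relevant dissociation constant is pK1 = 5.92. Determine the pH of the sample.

pH = 7.87

From K1 = [H⁺][HCO3-]/[CO2*]:  pH = pK1 + log₁₀([HCO3-]/[CO2*])
log₁₀(89.1) = +1.950
pH = 5.92 + (+1.950) = 7.87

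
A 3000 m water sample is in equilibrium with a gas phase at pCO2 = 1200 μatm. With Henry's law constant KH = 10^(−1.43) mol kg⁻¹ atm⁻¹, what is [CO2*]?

KH = 10^(−1.43) = 3.715×10^-2 mol kg⁻¹ atm⁻¹
[CO2*] = KH · pCO2 = 3.715×10^-2 × 1200×10^-6 atm = 4.46×10^-5 mol/kg

[CO2*] = 44.6 μmol/kg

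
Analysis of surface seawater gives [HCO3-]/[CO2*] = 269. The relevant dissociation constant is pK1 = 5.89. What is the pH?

From K1 = [H⁺][HCO3-]/[CO2*]:  pH = pK1 + log₁₀([HCO3-]/[CO2*])
log₁₀(269) = +2.430
pH = 5.89 + (+2.430) = 8.32

pH = 8.32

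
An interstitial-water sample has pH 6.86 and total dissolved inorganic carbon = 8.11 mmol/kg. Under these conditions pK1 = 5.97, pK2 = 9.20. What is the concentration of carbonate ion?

[CO3²⁻] = 0.0327 mmol/kg

α₂ = 1 / (1 + [H⁺]/K2 + [H⁺]²/(K1K2)) = 1 / (1 + 10^+2.34 + 10^+1.45)
   = 1 / (1 + 218.78 + 28.184) = 1/247.96 = 0.004033
[CO3²⁻] = α₂ × DIC = 0.004033 × 8.11 = 0.0327 mmol/kg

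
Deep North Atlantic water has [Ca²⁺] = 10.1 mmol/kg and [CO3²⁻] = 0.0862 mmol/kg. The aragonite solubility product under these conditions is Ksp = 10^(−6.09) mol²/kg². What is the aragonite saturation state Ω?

Ksp = 10^(−6.09) = 8.128×10^-7
Ω = [Ca²⁺][CO3²⁻]/Ksp = (10.1×10^-3)(0.0862×10^-3) / 8.128×10^-7 = 1.07

Ω = 1.07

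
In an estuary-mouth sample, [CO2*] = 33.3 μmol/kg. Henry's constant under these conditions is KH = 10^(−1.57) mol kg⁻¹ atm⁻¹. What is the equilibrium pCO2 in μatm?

pCO2 = 1240 μatm

KH = 10^(−1.57) = 2.692×10^-2 mol kg⁻¹ atm⁻¹
pCO2 = [CO2*]/KH = 33.3×10^-6 / 2.692×10^-2 = 1.24×10^-3 atm = 1240 μatm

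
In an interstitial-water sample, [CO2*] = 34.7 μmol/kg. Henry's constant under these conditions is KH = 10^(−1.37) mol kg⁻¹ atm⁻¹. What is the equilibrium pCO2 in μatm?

pCO2 = 813 μatm

KH = 10^(−1.37) = 4.266×10^-2 mol kg⁻¹ atm⁻¹
pCO2 = [CO2*]/KH = 34.7×10^-6 / 4.266×10^-2 = 8.13×10^-4 atm = 813 μatm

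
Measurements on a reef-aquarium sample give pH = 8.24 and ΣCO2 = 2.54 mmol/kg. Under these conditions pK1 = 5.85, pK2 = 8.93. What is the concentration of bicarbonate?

α₁ = 1 / (1 + [H⁺]/K1 + K2/[H⁺]) = 1 / (1 + 10^-2.39 + 10^-0.69)
   = 1 / (1 + 0.0040738 + 0.20417) = 1/1.2082 = 0.8276
[HCO3⁻] = α₁ × DIC = 0.8276 × 2.54 = 2.10 mmol/kg

[HCO3⁻] = 2.10 mmol/kg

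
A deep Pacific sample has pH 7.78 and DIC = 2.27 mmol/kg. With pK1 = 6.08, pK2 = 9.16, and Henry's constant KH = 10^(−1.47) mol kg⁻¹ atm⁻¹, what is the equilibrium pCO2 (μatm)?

α₀ = 1 / (1 + K1/[H⁺] + K1K2/[H⁺]²) = 1 / (1 + 10^+1.70 + 10^+0.32)
   = 1 / (1 + 50.119 + 2.0893) = 1/53.208 = 0.01879
[CO2*] = α₀ × DIC = 0.01879 × 2.27 = 0.04266 mmol/kg
pCO2 = [CO2*]/KH = 4.266×10^-5 / 3.388×10^-2 = 1260 μatm

pCO2 = 1260 μatm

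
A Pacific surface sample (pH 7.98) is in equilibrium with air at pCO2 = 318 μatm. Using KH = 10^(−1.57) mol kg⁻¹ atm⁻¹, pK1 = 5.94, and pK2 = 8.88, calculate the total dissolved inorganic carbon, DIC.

[CO2*] = KH · pCO2 = 10^(−1.57) × 318×10^-6 = 8.559×10^-6 mol/kg
α₀ = 1/(1 + K1/[H⁺] + K1K2/[H⁺]²) = 1/(1 + 10^+2.04 + 10^+1.14) = 0.008035
DIC = [CO2*]/α₀ = 8.559×10^-6 / 0.008035 = 1.07 mmol/kg

DIC = 1.07 mmol/kg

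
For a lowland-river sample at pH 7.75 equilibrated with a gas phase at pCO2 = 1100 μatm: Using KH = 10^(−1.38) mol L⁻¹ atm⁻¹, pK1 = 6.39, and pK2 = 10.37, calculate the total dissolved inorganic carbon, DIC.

DIC = 1.10 mmol/L

[CO2*] = KH · pCO2 = 10^(−1.38) × 1100×10^-6 = 4.586×10^-5 mol/L
α₀ = 1/(1 + K1/[H⁺] + K1K2/[H⁺]²) = 1/(1 + 10^+1.36 + 10^-1.26) = 0.04173
DIC = [CO2*]/α₀ = 4.586×10^-5 / 0.04173 = 1.10 mmol/L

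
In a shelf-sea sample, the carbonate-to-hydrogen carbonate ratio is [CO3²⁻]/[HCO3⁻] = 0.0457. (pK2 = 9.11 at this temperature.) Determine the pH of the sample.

pH = 7.77

From K2 = [H⁺][CO3²⁻]/[HCO3⁻]:  pH = pK2 + log₁₀([CO3²⁻]/[HCO3⁻])
log₁₀(0.0457) = -1.340
pH = 9.11 + (-1.340) = 7.77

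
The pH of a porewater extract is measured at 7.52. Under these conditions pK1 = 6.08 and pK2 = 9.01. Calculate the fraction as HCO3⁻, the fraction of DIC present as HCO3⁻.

α₁ = 1 / (1 + [H⁺]/K1 + K2/[H⁺]) = 1 / (1 + 10^-1.44 + 10^-1.49)
   = 1 / (1 + 0.036308 + 0.032359) = 1/1.0687 = 0.9357

α₁ = 0.936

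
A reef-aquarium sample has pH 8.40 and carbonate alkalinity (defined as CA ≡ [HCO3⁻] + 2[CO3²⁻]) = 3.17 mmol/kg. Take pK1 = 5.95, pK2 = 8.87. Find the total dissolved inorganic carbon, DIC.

DIC = 2.54 mmol/kg

CA = [HCO3⁻] + 2[CO3²⁻] = (α₁ + 2α₂)·DIC
At pH 8.40: [H⁺]/K1 = 10^-2.45 = 0.0035481, K2/[H⁺] = 10^-0.47 = 0.33884
α₁ = 1/(1 + 0.0035481 + 0.33884) = 1/1.3424 = 0.7449; α₂ = α₁·K2/[H⁺] = 0.2524
α₁ + 2α₂ = 1.2498
DIC = CA / (α₁ + 2α₂) = 3.17 / 1.2498 = 2.54 mmol/kg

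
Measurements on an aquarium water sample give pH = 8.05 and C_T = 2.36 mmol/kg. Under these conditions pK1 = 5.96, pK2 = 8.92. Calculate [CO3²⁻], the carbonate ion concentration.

α₂ = 1 / (1 + [H⁺]/K2 + [H⁺]²/(K1K2)) = 1 / (1 + 10^+0.87 + 10^-1.22)
   = 1 / (1 + 7.4131 + 0.060256) = 1/8.4734 = 0.1180
[CO3²⁻] = α₂ × DIC = 0.1180 × 2.36 = 0.279 mmol/kg

[CO3²⁻] = 0.279 mmol/kg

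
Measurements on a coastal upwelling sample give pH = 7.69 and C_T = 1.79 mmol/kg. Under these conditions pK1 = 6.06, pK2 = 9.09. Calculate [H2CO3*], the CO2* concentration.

α₀ = 1 / (1 + K1/[H⁺] + K1K2/[H⁺]²) = 1 / (1 + 10^+1.63 + 10^+0.23)
   = 1 / (1 + 42.658 + 1.6982) = 1/45.356 = 0.02205
[CO2*] = α₀ × DIC = 0.02205 × 1.79 = 0.0395 mmol/kg

[CO2*] = 0.0395 mmol/kg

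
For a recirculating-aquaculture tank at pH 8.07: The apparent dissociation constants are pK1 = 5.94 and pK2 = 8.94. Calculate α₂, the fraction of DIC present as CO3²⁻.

α₂ = 1 / (1 + [H⁺]/K2 + [H⁺]²/(K1K2)) = 1 / (1 + 10^+0.87 + 10^-1.26)
   = 1 / (1 + 7.4131 + 0.054954) = 1/8.4681 = 0.1181

α₂ = 0.118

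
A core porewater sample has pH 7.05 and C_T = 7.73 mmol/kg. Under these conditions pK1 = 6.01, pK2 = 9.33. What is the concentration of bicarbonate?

[HCO3⁻] = 7.05 mmol/kg

α₁ = 1 / (1 + [H⁺]/K1 + K2/[H⁺]) = 1 / (1 + 10^-1.04 + 10^-2.28)
   = 1 / (1 + 0.091201 + 0.0052481) = 1/1.0964 = 0.9120
[HCO3⁻] = α₁ × DIC = 0.9120 × 7.73 = 7.05 mmol/kg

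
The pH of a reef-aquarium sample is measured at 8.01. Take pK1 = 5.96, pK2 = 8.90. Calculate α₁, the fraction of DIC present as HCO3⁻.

α₁ = 1 / (1 + [H⁺]/K1 + K2/[H⁺]) = 1 / (1 + 10^-2.05 + 10^-0.89)
   = 1 / (1 + 0.0089125 + 0.12882) = 1/1.1377 = 0.8789

α₁ = 0.879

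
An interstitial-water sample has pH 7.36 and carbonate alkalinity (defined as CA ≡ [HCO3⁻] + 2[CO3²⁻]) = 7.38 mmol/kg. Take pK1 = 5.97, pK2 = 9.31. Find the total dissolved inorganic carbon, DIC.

DIC = 7.59 mmol/kg

CA = [HCO3⁻] + 2[CO3²⁻] = (α₁ + 2α₂)·DIC
At pH 7.36: [H⁺]/K1 = 10^-1.39 = 0.040738, K2/[H⁺] = 10^-1.95 = 0.011220
α₁ = 1/(1 + 0.040738 + 0.011220) = 1/1.0520 = 0.9506; α₂ = α₁·K2/[H⁺] = 0.01067
α₁ + 2α₂ = 0.9719
DIC = CA / (α₁ + 2α₂) = 7.38 / 0.9719 = 7.59 mmol/kg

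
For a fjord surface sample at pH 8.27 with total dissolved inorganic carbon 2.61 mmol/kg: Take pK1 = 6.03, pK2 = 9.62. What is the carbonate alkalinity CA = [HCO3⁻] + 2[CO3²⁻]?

CA = 2.71 mmol/kg

CA = [HCO3⁻] + 2[CO3²⁻] = (α₁ + 2α₂)·DIC
At pH 8.27: [H⁺]/K1 = 10^-2.24 = 0.0057544, K2/[H⁺] = 10^-1.35 = 0.044668
α₁ = 1/(1 + 0.0057544 + 0.044668) = 1/1.0504 = 0.9520; α₂ = α₁·K2/[H⁺] = 0.04252
α₁ + 2α₂ = 1.0370
CA = 1.0370 × 2.61 = 2.71 mmol/kg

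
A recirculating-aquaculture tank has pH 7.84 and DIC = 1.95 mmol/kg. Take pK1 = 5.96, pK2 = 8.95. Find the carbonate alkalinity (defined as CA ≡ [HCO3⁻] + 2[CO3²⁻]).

CA = [HCO3⁻] + 2[CO3²⁻] = (α₁ + 2α₂)·DIC
At pH 7.84: [H⁺]/K1 = 10^-1.88 = 0.013183, K2/[H⁺] = 10^-1.11 = 0.077625
α₁ = 1/(1 + 0.013183 + 0.077625) = 1/1.0908 = 0.9168; α₂ = α₁·K2/[H⁺] = 0.07116
α₁ + 2α₂ = 1.0591
CA = 1.0591 × 1.95 = 2.07 mmol/kg

CA = 2.07 mmol/kg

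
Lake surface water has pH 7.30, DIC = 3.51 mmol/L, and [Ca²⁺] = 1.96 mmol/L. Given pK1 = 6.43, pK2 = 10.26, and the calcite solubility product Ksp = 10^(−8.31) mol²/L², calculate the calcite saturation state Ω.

α₂ = 1 / (1 + [H⁺]/K2 + [H⁺]²/(K1K2)) = 1 / (1 + 10^+2.96 + 10^+2.09)
   = 1 / (1 + 912.01 + 123.03) = 1/1036.0 = 0.0009652
[CO3²⁻] = α₂ × DIC = 0.0009652 × 3.51 = 0.003388 mmol/L = 3.388 μmol/L
Ksp = 10^(−8.31) = 4.898×10^-9
Ω = [Ca²⁺][CO3²⁻]/Ksp = (1.96×10^-3)(3.388×10^-6) / 4.898×10^-9 = 1.36

Ω = 1.36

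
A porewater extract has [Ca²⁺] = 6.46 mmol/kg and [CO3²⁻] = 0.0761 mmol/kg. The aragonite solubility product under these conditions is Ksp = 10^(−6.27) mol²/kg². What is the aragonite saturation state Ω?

Ω = 0.915

Ksp = 10^(−6.27) = 5.370×10^-7
Ω = [Ca²⁺][CO3²⁻]/Ksp = (6.46×10^-3)(0.0761×10^-3) / 5.370×10^-7 = 0.915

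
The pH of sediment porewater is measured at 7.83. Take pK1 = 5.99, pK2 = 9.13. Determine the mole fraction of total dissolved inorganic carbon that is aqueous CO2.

α₀ = 0.0136

α₀ = 1 / (1 + K1/[H⁺] + K1K2/[H⁺]²) = 1 / (1 + 10^+1.84 + 10^+0.54)
   = 1 / (1 + 69.183 + 3.4674) = 1/73.650 = 0.01358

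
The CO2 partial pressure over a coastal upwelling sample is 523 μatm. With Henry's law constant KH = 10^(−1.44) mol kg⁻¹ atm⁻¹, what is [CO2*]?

KH = 10^(−1.44) = 3.631×10^-2 mol kg⁻¹ atm⁻¹
[CO2*] = KH · pCO2 = 3.631×10^-2 × 523×10^-6 atm = 1.90×10^-5 mol/kg

[CO2*] = 19.0 μmol/kg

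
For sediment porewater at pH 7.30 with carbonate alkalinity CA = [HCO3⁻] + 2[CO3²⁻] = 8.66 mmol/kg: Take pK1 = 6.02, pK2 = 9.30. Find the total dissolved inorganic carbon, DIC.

DIC = 9.02 mmol/kg

CA = [HCO3⁻] + 2[CO3²⁻] = (α₁ + 2α₂)·DIC
At pH 7.30: [H⁺]/K1 = 10^-1.28 = 0.052481, K2/[H⁺] = 10^-2.00 = 0.010000
α₁ = 1/(1 + 0.052481 + 0.010000) = 1/1.0625 = 0.9412; α₂ = α₁·K2/[H⁺] = 0.009412
α₁ + 2α₂ = 0.9600
DIC = CA / (α₁ + 2α₂) = 8.66 / 0.9600 = 9.02 mmol/kg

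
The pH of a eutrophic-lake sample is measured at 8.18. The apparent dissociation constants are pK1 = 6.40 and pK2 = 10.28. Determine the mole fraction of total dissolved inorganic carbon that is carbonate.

α₂ = 1 / (1 + [H⁺]/K2 + [H⁺]²/(K1K2)) = 1 / (1 + 10^+2.10 + 10^+0.32)
   = 1 / (1 + 125.89 + 2.0893) = 1/128.98 = 0.007753

α₂ = 0.00775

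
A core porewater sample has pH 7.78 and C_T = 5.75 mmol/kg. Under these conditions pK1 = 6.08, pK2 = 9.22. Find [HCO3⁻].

[HCO3⁻] = 5.44 mmol/kg

α₁ = 1 / (1 + [H⁺]/K1 + K2/[H⁺]) = 1 / (1 + 10^-1.70 + 10^-1.44)
   = 1 / (1 + 0.019953 + 0.036308) = 1/1.0563 = 0.9467
[HCO3⁻] = α₁ × DIC = 0.9467 × 5.75 = 5.44 mmol/kg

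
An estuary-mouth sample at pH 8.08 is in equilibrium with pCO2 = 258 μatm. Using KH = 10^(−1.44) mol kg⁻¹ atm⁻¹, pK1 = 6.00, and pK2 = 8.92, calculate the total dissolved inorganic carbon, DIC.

DIC = 1.30 mmol/kg

[CO2*] = KH · pCO2 = 10^(−1.44) × 258×10^-6 = 9.367×10^-6 mol/kg
α₀ = 1/(1 + K1/[H⁺] + K1K2/[H⁺]²) = 1/(1 + 10^+2.08 + 10^+1.24) = 0.007215
DIC = [CO2*]/α₀ = 9.367×10^-6 / 0.007215 = 1.30 mmol/kg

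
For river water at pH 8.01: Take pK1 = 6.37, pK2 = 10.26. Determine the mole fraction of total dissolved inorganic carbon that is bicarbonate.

α₁ = 1 / (1 + [H⁺]/K1 + K2/[H⁺]) = 1 / (1 + 10^-1.64 + 10^-2.25)
   = 1 / (1 + 0.022909 + 0.0056234) = 1/1.0285 = 0.9723

α₁ = 0.972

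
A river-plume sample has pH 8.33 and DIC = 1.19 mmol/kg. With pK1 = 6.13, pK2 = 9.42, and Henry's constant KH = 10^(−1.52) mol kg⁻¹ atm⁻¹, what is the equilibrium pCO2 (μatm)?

α₀ = 1 / (1 + K1/[H⁺] + K1K2/[H⁺]²) = 1 / (1 + 10^+2.20 + 10^+1.11)
   = 1 / (1 + 158.49 + 12.882) = 1/172.37 = 0.005801
[CO2*] = α₀ × DIC = 0.005801 × 1.19 = 0.006904 mmol/kg = 6.904 μmol/kg
pCO2 = [CO2*]/KH = 6.904×10^-6 / 3.020×10^-2 = 229 μatm

pCO2 = 229 μatm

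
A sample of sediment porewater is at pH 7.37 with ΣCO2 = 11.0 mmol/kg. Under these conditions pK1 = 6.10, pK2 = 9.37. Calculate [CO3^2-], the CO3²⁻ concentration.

α₂ = 1 / (1 + [H⁺]/K2 + [H⁺]²/(K1K2)) = 1 / (1 + 10^+2.00 + 10^+0.73)
   = 1 / (1 + 100.00 + 5.3703) = 1/106.37 = 0.009401
[CO3²⁻] = α₂ × DIC = 0.009401 × 11.0 = 0.103 mmol/kg

[CO3²⁻] = 0.103 mmol/kg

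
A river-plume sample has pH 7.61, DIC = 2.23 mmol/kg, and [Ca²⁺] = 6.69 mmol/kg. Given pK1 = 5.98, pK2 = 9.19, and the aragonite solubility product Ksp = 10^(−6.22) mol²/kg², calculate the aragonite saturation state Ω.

Ω = 0.620

α₂ = 1 / (1 + [H⁺]/K2 + [H⁺]²/(K1K2)) = 1 / (1 + 10^+1.58 + 10^-0.05)
   = 1 / (1 + 38.019 + 0.89125) = 1/39.910 = 0.02506
[CO3²⁻] = α₂ × DIC = 0.02506 × 2.23 = 0.05588 mmol/kg
Ksp = 10^(−6.22) = 6.026×10^-7
Ω = [Ca²⁺][CO3²⁻]/Ksp = (6.69×10^-3)(5.588×10^-5) / 6.026×10^-7 = 0.620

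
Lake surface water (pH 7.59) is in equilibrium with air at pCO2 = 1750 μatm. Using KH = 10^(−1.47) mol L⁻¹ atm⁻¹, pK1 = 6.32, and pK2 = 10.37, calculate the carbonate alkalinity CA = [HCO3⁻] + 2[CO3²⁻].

CA = 1.11 mmol/L

[CO2*] = KH · pCO2 = 10^(−1.47) × 1750×10^-6 = 5.930×10^-5 mol/L
α₀ = 1/(1 + K1/[H⁺] + K1K2/[H⁺]²) = 1/(1 + 10^+1.27 + 10^-1.51) = 0.05089
DIC = [CO2*]/α₀ = 5.930×10^-5 / 0.05089 = 1.165 mmol/L
CA = (α₁ + 2α₂)·DIC = (0.9475 + 2×0.001573) × 1.165 = 1.11 mmol/L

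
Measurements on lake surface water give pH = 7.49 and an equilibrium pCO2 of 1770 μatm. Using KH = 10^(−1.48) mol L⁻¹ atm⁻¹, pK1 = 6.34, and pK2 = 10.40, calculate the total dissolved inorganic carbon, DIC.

[CO2*] = KH · pCO2 = 10^(−1.48) × 1770×10^-6 = 5.861×10^-5 mol/L
α₀ = 1/(1 + K1/[H⁺] + K1K2/[H⁺]²) = 1/(1 + 10^+1.15 + 10^-1.76) = 0.06604
DIC = [CO2*]/α₀ = 5.861×10^-5 / 0.06604 = 0.888 mmol/L

DIC = 0.888 mmol/L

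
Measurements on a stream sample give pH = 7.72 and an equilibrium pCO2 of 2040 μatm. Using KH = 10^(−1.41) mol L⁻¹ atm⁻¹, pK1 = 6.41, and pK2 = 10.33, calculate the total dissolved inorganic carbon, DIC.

[CO2*] = KH · pCO2 = 10^(−1.41) × 2040×10^-6 = 7.937×10^-5 mol/L
α₀ = 1/(1 + K1/[H⁺] + K1K2/[H⁺]²) = 1/(1 + 10^+1.31 + 10^-1.30) = 0.04658
DIC = [CO2*]/α₀ = 7.937×10^-5 / 0.04658 = 1.70 mmol/L

DIC = 1.70 mmol/L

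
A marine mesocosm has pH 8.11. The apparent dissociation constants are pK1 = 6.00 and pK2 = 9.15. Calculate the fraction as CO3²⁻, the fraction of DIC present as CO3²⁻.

α₂ = 1 / (1 + [H⁺]/K2 + [H⁺]²/(K1K2)) = 1 / (1 + 10^+1.04 + 10^-1.07)
   = 1 / (1 + 10.965 + 0.085114) = 1/12.050 = 0.08299

α₂ = 0.0830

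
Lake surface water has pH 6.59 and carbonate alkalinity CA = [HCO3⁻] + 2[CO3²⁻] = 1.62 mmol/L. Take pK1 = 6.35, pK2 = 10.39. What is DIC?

CA = [HCO3⁻] + 2[CO3²⁻] = (α₁ + 2α₂)·DIC
At pH 6.59: [H⁺]/K1 = 10^-0.24 = 0.57544, K2/[H⁺] = 10^-3.80 = 0.00015849
α₁ = 1/(1 + 0.57544 + 0.00015849) = 1/1.5756 = 0.6347; α₂ = α₁·K2/[H⁺] = 0.0001006
α₁ + 2α₂ = 0.6349
DIC = CA / (α₁ + 2α₂) = 1.62 / 0.6349 = 2.55 mmol/L

DIC = 2.55 mmol/L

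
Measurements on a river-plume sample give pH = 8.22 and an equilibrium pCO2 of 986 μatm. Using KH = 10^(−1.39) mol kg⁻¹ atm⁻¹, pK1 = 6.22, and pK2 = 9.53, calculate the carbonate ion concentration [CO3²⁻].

[CO3²⁻] = 0.197 mmol/kg

[CO2*] = KH · pCO2 = 10^(−1.39) × 986×10^-6 = 4.017×10^-5 mol/kg
α₀ = 1/(1 + K1/[H⁺] + K1K2/[H⁺]²) = 1/(1 + 10^+2.00 + 10^+0.69) = 0.009443
DIC = [CO2*]/α₀ = 4.017×10^-5 / 0.009443 = 4.254 mmol/kg
[CO3²⁻] = α₂·DIC; α₂ = 0.04625, so [CO3²⁻] = 0.04625 × 4.254 = 0.197 mmol/kg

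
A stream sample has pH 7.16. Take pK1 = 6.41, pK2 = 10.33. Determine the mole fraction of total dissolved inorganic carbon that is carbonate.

α₂ = 1 / (1 + [H⁺]/K2 + [H⁺]²/(K1K2)) = 1 / (1 + 10^+3.17 + 10^+2.42)
   = 1 / (1 + 1479.1 + 263.03) = 1/1743.1 = 0.0005737

α₂ = 0.000574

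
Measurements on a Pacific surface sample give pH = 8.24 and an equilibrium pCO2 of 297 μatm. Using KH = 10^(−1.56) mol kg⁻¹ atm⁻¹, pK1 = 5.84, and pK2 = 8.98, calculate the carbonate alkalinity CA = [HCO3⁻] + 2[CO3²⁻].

[CO2*] = KH · pCO2 = 10^(−1.56) × 297×10^-6 = 8.180×10^-6 mol/kg
α₀ = 1/(1 + K1/[H⁺] + K1K2/[H⁺]²) = 1/(1 + 10^+2.40 + 10^+1.66) = 0.003357
DIC = [CO2*]/α₀ = 8.180×10^-6 / 0.003357 = 2.437 mmol/kg
CA = (α₁ + 2α₂)·DIC = (0.8432 + 2×0.1534) × 2.437 = 2.80 mmol/kg

CA = 2.80 mmol/kg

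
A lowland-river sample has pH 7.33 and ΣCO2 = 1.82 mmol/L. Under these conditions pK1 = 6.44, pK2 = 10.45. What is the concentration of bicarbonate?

[HCO3⁻] = 1.61 mmol/L

α₁ = 1 / (1 + [H⁺]/K1 + K2/[H⁺]) = 1 / (1 + 10^-0.89 + 10^-3.12)
   = 1 / (1 + 0.12882 + 0.00075858) = 1/1.1296 = 0.8853
[HCO3⁻] = α₁ × DIC = 0.8853 × 1.82 = 1.61 mmol/L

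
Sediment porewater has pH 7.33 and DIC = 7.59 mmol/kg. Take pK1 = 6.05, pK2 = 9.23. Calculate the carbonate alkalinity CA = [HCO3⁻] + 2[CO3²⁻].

CA = [HCO3⁻] + 2[CO3²⁻] = (α₁ + 2α₂)·DIC
At pH 7.33: [H⁺]/K1 = 10^-1.28 = 0.052481, K2/[H⁺] = 10^-1.90 = 0.012589
α₁ = 1/(1 + 0.052481 + 0.012589) = 1/1.0651 = 0.9389; α₂ = α₁·K2/[H⁺] = 0.01182
α₁ + 2α₂ = 0.9625
CA = 0.9625 × 7.59 = 7.31 mmol/kg

CA = 7.31 mmol/kg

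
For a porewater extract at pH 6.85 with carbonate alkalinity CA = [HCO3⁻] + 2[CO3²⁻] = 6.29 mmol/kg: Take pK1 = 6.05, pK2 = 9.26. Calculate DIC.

CA = [HCO3⁻] + 2[CO3²⁻] = (α₁ + 2α₂)·DIC
At pH 6.85: [H⁺]/K1 = 10^-0.80 = 0.15849, K2/[H⁺] = 10^-2.41 = 0.0038905
α₁ = 1/(1 + 0.15849 + 0.0038905) = 1/1.1624 = 0.8603; α₂ = α₁·K2/[H⁺] = 0.003347
α₁ + 2α₂ = 0.8670
DIC = CA / (α₁ + 2α₂) = 6.29 / 0.8670 = 7.25 mmol/kg

DIC = 7.25 mmol/kg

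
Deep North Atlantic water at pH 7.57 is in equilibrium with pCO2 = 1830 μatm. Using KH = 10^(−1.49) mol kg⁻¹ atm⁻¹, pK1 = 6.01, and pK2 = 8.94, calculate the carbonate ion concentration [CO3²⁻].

[CO2*] = KH · pCO2 = 10^(−1.49) × 1830×10^-6 = 5.922×10^-5 mol/kg
α₀ = 1/(1 + K1/[H⁺] + K1K2/[H⁺]²) = 1/(1 + 10^+1.56 + 10^+0.19) = 0.02574
DIC = [CO2*]/α₀ = 5.922×10^-5 / 0.02574 = 2.301 mmol/kg
[CO3²⁻] = α₂·DIC; α₂ = 0.03986, so [CO3²⁻] = 0.03986 × 2.301 = 0.0917 mmol/kg

[CO3²⁻] = 0.0917 mmol/kg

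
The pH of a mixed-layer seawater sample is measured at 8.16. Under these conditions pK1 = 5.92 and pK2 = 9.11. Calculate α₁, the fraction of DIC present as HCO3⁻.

α₁ = 1 / (1 + [H⁺]/K1 + K2/[H⁺]) = 1 / (1 + 10^-2.24 + 10^-0.95)
   = 1 / (1 + 0.0057544 + 0.11220) = 1/1.1180 = 0.8945

α₁ = 0.894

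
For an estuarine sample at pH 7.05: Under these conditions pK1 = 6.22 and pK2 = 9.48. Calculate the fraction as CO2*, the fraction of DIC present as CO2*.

α₀ = 1 / (1 + K1/[H⁺] + K1K2/[H⁺]²) = 1 / (1 + 10^+0.83 + 10^-1.60)
   = 1 / (1 + 6.7608 + 0.025119) = 1/7.7859 = 0.1284

α₀ = 0.128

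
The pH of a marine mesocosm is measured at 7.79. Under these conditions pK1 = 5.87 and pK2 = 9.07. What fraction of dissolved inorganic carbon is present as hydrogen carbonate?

α₁ = 1 / (1 + [H⁺]/K1 + K2/[H⁺]) = 1 / (1 + 10^-1.92 + 10^-1.28)
   = 1 / (1 + 0.012023 + 0.052481) = 1/1.0645 = 0.9394

α₁ = 0.939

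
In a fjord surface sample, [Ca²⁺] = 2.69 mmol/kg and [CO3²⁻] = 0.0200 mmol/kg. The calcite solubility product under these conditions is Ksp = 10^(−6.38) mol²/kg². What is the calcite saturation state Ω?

Ksp = 10^(−6.38) = 4.169×10^-7
Ω = [Ca²⁺][CO3²⁻]/Ksp = (2.69×10^-3)(0.0200×10^-3) / 4.169×10^-7 = 0.129

Ω = 0.129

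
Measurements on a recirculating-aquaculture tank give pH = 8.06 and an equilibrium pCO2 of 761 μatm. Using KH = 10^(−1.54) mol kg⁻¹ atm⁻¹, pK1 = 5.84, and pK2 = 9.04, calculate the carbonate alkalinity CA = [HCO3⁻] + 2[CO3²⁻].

[CO2*] = KH · pCO2 = 10^(−1.54) × 761×10^-6 = 2.195×10^-5 mol/kg
α₀ = 1/(1 + K1/[H⁺] + K1K2/[H⁺]²) = 1/(1 + 10^+2.22 + 10^+1.24) = 0.005425
DIC = [CO2*]/α₀ = 2.195×10^-5 / 0.005425 = 4.046 mmol/kg
CA = (α₁ + 2α₂)·DIC = (0.9003 + 2×0.09427) × 4.046 = 4.41 mmol/kg

CA = 4.41 mmol/kg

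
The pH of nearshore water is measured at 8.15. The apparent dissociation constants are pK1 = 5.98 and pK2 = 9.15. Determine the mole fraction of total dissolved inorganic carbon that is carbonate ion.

α₂ = 0.0904

α₂ = 1 / (1 + [H⁺]/K2 + [H⁺]²/(K1K2)) = 1 / (1 + 10^+1.00 + 10^-1.17)
   = 1 / (1 + 10.000 + 0.067608) = 1/11.068 = 0.09035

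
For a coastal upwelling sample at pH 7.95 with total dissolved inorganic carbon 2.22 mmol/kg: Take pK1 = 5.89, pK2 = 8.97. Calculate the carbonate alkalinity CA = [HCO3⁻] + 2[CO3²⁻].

CA = 2.39 mmol/kg

CA = [HCO3⁻] + 2[CO3²⁻] = (α₁ + 2α₂)·DIC
At pH 7.95: [H⁺]/K1 = 10^-2.06 = 0.0087096, K2/[H⁺] = 10^-1.02 = 0.095499
α₁ = 1/(1 + 0.0087096 + 0.095499) = 1/1.1042 = 0.9056; α₂ = α₁·K2/[H⁺] = 0.08649
α₁ + 2α₂ = 1.0786
CA = 1.0786 × 2.22 = 2.39 mmol/kg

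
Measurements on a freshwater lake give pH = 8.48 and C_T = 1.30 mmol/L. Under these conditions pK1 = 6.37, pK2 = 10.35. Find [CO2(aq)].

[CO2*] = 9.88 μmol/L

α₀ = 1 / (1 + K1/[H⁺] + K1K2/[H⁺]²) = 1 / (1 + 10^+2.11 + 10^+0.24)
   = 1 / (1 + 128.82 + 1.7378) = 1/131.56 = 0.007601
[CO2*] = α₀ × DIC = 0.007601 × 1.30 = 0.00988 mmol/L = 9.88 μmol/L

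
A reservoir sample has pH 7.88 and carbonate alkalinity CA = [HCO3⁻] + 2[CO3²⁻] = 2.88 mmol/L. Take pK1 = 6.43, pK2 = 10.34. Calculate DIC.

DIC = 2.97 mmol/L

CA = [HCO3⁻] + 2[CO3²⁻] = (α₁ + 2α₂)·DIC
At pH 7.88: [H⁺]/K1 = 10^-1.45 = 0.035481, K2/[H⁺] = 10^-2.46 = 0.0034674
α₁ = 1/(1 + 0.035481 + 0.0034674) = 1/1.0389 = 0.9625; α₂ = α₁·K2/[H⁺] = 0.003337
α₁ + 2α₂ = 0.9692
DIC = CA / (α₁ + 2α₂) = 2.88 / 0.9692 = 2.97 mmol/L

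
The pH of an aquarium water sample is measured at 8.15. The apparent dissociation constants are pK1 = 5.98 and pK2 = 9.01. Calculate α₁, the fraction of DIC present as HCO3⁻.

α₁ = 1 / (1 + [H⁺]/K1 + K2/[H⁺]) = 1 / (1 + 10^-2.17 + 10^-0.86)
   = 1 / (1 + 0.0067608 + 0.13804) = 1/1.1448 = 0.8735

α₁ = 0.874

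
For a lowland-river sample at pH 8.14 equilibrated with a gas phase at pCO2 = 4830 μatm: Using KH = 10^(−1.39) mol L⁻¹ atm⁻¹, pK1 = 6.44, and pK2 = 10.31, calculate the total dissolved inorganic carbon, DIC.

DIC = 10.1 mmol/L

[CO2*] = KH · pCO2 = 10^(−1.39) × 4830×10^-6 = 1.968×10^-4 mol/L
α₀ = 1/(1 + K1/[H⁺] + K1K2/[H⁺]²) = 1/(1 + 10^+1.70 + 10^-0.47) = 0.01943
DIC = [CO2*]/α₀ = 1.968×10^-4 / 0.01943 = 10.1 mmol/L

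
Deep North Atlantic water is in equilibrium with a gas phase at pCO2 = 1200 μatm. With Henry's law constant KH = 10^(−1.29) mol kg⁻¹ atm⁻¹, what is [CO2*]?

[CO2*] = 61.5 μmol/kg

KH = 10^(−1.29) = 5.129×10^-2 mol kg⁻¹ atm⁻¹
[CO2*] = KH · pCO2 = 5.129×10^-2 × 1200×10^-6 atm = 6.15×10^-5 mol/kg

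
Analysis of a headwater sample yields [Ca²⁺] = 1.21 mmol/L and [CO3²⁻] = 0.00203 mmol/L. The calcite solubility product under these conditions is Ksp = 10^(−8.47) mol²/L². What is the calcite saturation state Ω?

Ksp = 10^(−8.47) = 3.388×10^-9
Ω = [Ca²⁺][CO3²⁻]/Ksp = (1.21×10^-3)(0.00203×10^-3) / 3.388×10^-9 = 0.725

Ω = 0.725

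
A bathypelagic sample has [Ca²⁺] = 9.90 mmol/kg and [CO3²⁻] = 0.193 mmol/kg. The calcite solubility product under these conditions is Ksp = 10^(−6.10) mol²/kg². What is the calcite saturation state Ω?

Ksp = 10^(−6.10) = 7.943×10^-7
Ω = [Ca²⁺][CO3²⁻]/Ksp = (9.90×10^-3)(0.193×10^-3) / 7.943×10^-7 = 2.41

Ω = 2.41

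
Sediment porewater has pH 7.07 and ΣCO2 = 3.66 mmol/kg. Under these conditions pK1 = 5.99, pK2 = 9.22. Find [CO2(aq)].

[CO2*] = 0.279 mmol/kg

α₀ = 1 / (1 + K1/[H⁺] + K1K2/[H⁺]²) = 1 / (1 + 10^+1.08 + 10^-1.07)
   = 1 / (1 + 12.023 + 0.085114) = 1/13.108 = 0.07629
[CO2*] = α₀ × DIC = 0.07629 × 3.66 = 0.279 mmol/kg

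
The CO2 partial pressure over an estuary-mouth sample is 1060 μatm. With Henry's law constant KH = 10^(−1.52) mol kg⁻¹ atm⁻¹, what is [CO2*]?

[CO2*] = 32.0 μmol/kg

KH = 10^(−1.52) = 3.020×10^-2 mol kg⁻¹ atm⁻¹
[CO2*] = KH · pCO2 = 3.020×10^-2 × 1060×10^-6 atm = 3.20×10^-5 mol/kg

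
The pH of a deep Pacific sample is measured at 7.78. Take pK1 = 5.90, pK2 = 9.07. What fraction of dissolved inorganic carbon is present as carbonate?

α₂ = 0.0482

α₂ = 1 / (1 + [H⁺]/K2 + [H⁺]²/(K1K2)) = 1 / (1 + 10^+1.29 + 10^-0.59)
   = 1 / (1 + 19.498 + 0.25704) = 1/20.755 = 0.04818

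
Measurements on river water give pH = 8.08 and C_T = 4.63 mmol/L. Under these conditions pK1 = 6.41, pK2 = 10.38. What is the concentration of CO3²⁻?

[CO3²⁻] = 0.0226 mmol/L

α₂ = 1 / (1 + [H⁺]/K2 + [H⁺]²/(K1K2)) = 1 / (1 + 10^+2.30 + 10^+0.63)
   = 1 / (1 + 199.53 + 4.2658) = 1/204.79 = 0.004883
[CO3²⁻] = α₂ × DIC = 0.004883 × 4.63 = 0.0226 mmol/L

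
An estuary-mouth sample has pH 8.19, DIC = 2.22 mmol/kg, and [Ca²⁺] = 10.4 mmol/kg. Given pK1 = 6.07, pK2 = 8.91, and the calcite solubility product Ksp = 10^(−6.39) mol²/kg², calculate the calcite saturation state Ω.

α₂ = 1 / (1 + [H⁺]/K2 + [H⁺]²/(K1K2)) = 1 / (1 + 10^+0.72 + 10^-1.40)
   = 1 / (1 + 5.2481 + 0.039811) = 1/6.2879 = 0.1590
[CO3²⁻] = α₂ × DIC = 0.1590 × 2.22 = 0.3531 mmol/kg
Ksp = 10^(−6.39) = 4.074×10^-7
Ω = [Ca²⁺][CO3²⁻]/Ksp = (10.4×10^-3)(3.531×10^-4) / 4.074×10^-7 = 9.01

Ω = 9.01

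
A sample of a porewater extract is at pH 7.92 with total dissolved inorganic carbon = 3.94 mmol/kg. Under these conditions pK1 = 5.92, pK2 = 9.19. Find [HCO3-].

[HCO3⁻] = 3.70 mmol/kg

α₁ = 1 / (1 + [H⁺]/K1 + K2/[H⁺]) = 1 / (1 + 10^-2.00 + 10^-1.27)
   = 1 / (1 + 0.010000 + 0.053703) = 1/1.0637 = 0.9401
[HCO3⁻] = α₁ × DIC = 0.9401 × 3.94 = 3.70 mmol/kg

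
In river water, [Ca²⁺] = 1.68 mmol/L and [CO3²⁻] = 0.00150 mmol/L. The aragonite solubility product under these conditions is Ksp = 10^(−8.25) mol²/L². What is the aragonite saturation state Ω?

Ksp = 10^(−8.25) = 5.623×10^-9
Ω = [Ca²⁺][CO3²⁻]/Ksp = (1.68×10^-3)(0.00150×10^-3) / 5.623×10^-9 = 0.448

Ω = 0.448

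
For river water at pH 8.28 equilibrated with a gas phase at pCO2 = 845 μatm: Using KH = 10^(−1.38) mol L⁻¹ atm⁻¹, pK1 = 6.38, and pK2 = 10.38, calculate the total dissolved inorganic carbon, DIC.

[CO2*] = KH · pCO2 = 10^(−1.38) × 845×10^-6 = 3.523×10^-5 mol/L
α₀ = 1/(1 + K1/[H⁺] + K1K2/[H⁺]²) = 1/(1 + 10^+1.90 + 10^-0.20) = 0.01234
DIC = [CO2*]/α₀ = 3.523×10^-5 / 0.01234 = 2.86 mmol/L

DIC = 2.86 mmol/L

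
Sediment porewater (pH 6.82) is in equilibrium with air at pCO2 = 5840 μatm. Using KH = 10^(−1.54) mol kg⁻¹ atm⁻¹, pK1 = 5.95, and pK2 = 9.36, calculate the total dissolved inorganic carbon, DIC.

[CO2*] = KH · pCO2 = 10^(−1.54) × 5840×10^-6 = 1.684×10^-4 mol/kg
α₀ = 1/(1 + K1/[H⁺] + K1K2/[H⁺]²) = 1/(1 + 10^+0.87 + 10^-1.67) = 0.1186
DIC = [CO2*]/α₀ = 1.684×10^-4 / 0.1186 = 1.42 mmol/kg

DIC = 1.42 mmol/kg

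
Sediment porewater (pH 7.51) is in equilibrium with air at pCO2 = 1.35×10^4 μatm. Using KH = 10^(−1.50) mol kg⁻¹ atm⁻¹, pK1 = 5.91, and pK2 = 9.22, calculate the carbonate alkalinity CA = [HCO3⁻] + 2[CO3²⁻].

[CO2*] = KH · pCO2 = 10^(−1.50) × 1.35×10^4×10^-6 = 4.269×10^-4 mol/kg
α₀ = 1/(1 + K1/[H⁺] + K1K2/[H⁺]²) = 1/(1 + 10^+1.60 + 10^-0.11) = 0.02405
DIC = [CO2*]/α₀ = 4.269×10^-4 / 0.02405 = 17.75 mmol/kg
CA = (α₁ + 2α₂)·DIC = (0.9573 + 2×0.01867) × 17.75 = 17.7 mmol/kg

CA = 17.7 mmol/kg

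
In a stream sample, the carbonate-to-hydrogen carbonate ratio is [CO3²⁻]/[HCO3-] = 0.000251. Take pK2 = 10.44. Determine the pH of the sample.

pH = 6.84

From K2 = [H⁺][CO3²⁻]/[HCO3-]:  pH = pK2 + log₁₀([CO3²⁻]/[HCO3-])
log₁₀(0.000251) = -3.600
pH = 10.44 + (-3.600) = 6.84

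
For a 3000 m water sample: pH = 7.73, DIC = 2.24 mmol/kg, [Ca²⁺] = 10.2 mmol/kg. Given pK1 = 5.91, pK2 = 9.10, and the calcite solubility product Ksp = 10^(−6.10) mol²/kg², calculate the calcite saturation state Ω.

Ω = 1.16

α₂ = 1 / (1 + [H⁺]/K2 + [H⁺]²/(K1K2)) = 1 / (1 + 10^+1.37 + 10^-0.45)
   = 1 / (1 + 23.442 + 0.35481) = 1/24.797 = 0.04033
[CO3²⁻] = α₂ × DIC = 0.04033 × 2.24 = 0.09033 mmol/kg
Ksp = 10^(−6.10) = 7.943×10^-7
Ω = [Ca²⁺][CO3²⁻]/Ksp = (10.2×10^-3)(9.033×10^-5) / 7.943×10^-7 = 1.16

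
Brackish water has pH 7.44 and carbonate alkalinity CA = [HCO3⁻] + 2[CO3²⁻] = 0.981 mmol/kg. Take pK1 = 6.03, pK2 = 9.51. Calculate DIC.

CA = [HCO3⁻] + 2[CO3²⁻] = (α₁ + 2α₂)·DIC
At pH 7.44: [H⁺]/K1 = 10^-1.41 = 0.038905, K2/[H⁺] = 10^-2.07 = 0.0085114
α₁ = 1/(1 + 0.038905 + 0.0085114) = 1/1.0474 = 0.9547; α₂ = α₁·K2/[H⁺] = 0.008126
α₁ + 2α₂ = 0.9710
DIC = CA / (α₁ + 2α₂) = 0.981 / 0.9710 = 1.01 mmol/kg

DIC = 1.01 mmol/kg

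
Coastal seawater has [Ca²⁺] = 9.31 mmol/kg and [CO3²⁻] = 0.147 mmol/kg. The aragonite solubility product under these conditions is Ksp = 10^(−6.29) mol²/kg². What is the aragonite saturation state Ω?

Ω = 2.67

Ksp = 10^(−6.29) = 5.129×10^-7
Ω = [Ca²⁺][CO3²⁻]/Ksp = (9.31×10^-3)(0.147×10^-3) / 5.129×10^-7 = 2.67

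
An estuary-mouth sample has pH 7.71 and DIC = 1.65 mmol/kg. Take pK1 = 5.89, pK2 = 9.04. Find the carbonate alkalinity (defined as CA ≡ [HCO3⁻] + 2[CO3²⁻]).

CA = [HCO3⁻] + 2[CO3²⁻] = (α₁ + 2α₂)·DIC
At pH 7.71: [H⁺]/K1 = 10^-1.82 = 0.015136, K2/[H⁺] = 10^-1.33 = 0.046774
α₁ = 1/(1 + 0.015136 + 0.046774) = 1/1.0619 = 0.9417; α₂ = α₁·K2/[H⁺] = 0.04405
α₁ + 2α₂ = 1.0298
CA = 1.0298 × 1.65 = 1.70 mmol/kg

CA = 1.70 mmol/kg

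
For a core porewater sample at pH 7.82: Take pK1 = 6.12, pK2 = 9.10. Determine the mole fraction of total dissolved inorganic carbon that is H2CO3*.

α₀ = 1 / (1 + K1/[H⁺] + K1K2/[H⁺]²) = 1 / (1 + 10^+1.70 + 10^+0.42)
   = 1 / (1 + 50.119 + 2.6303) = 1/53.749 = 0.01861

α₀ = 0.0186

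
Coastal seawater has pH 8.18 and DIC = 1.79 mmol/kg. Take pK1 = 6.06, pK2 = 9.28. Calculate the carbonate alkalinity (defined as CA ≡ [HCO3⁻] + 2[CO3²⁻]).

CA = 1.91 mmol/kg

CA = [HCO3⁻] + 2[CO3²⁻] = (α₁ + 2α₂)·DIC
At pH 8.18: [H⁺]/K1 = 10^-2.12 = 0.0075858, K2/[H⁺] = 10^-1.10 = 0.079433
α₁ = 1/(1 + 0.0075858 + 0.079433) = 1/1.0870 = 0.9199; α₂ = α₁·K2/[H⁺] = 0.07307
α₁ + 2α₂ = 1.0661
CA = 1.0661 × 1.79 = 1.91 mmol/kg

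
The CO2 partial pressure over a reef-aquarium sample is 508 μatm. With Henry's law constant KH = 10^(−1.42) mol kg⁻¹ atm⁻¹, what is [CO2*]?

KH = 10^(−1.42) = 3.802×10^-2 mol kg⁻¹ atm⁻¹
[CO2*] = KH · pCO2 = 3.802×10^-2 × 508×10^-6 atm = 1.93×10^-5 mol/kg

[CO2*] = 19.3 μmol/kg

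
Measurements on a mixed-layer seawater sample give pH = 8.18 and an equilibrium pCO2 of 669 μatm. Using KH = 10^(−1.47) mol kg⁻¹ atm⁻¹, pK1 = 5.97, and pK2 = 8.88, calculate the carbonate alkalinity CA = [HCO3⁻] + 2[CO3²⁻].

[CO2*] = KH · pCO2 = 10^(−1.47) × 669×10^-6 = 2.267×10^-5 mol/kg
α₀ = 1/(1 + K1/[H⁺] + K1K2/[H⁺]²) = 1/(1 + 10^+2.21 + 10^+1.51) = 0.005114
DIC = [CO2*]/α₀ = 2.267×10^-5 / 0.005114 = 4.433 mmol/kg
CA = (α₁ + 2α₂)·DIC = (0.8294 + 2×0.1655) × 4.433 = 5.14 mmol/kg

CA = 5.14 mmol/kg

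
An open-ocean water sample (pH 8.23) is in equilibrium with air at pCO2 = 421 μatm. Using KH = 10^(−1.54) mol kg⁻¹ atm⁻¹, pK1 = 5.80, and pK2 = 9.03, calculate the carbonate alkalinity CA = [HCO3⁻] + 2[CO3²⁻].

CA = 4.30 mmol/kg

[CO2*] = KH · pCO2 = 10^(−1.54) × 421×10^-6 = 1.214×10^-5 mol/kg
α₀ = 1/(1 + K1/[H⁺] + K1K2/[H⁺]²) = 1/(1 + 10^+2.43 + 10^+1.63) = 0.003197
DIC = [CO2*]/α₀ = 1.214×10^-5 / 0.003197 = 3.798 mmol/kg
CA = (α₁ + 2α₂)·DIC = (0.8604 + 2×0.1364) × 3.798 = 4.30 mmol/kg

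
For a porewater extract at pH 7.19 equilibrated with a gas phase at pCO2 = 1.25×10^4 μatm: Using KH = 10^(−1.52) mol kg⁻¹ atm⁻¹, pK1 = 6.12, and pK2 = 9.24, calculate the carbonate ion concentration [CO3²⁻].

[CO3²⁻] = 0.0395 mmol/kg

[CO2*] = KH · pCO2 = 10^(−1.52) × 1.25×10^4×10^-6 = 3.775×10^-4 mol/kg
α₀ = 1/(1 + K1/[H⁺] + K1K2/[H⁺]²) = 1/(1 + 10^+1.07 + 10^-0.98) = 0.07780
DIC = [CO2*]/α₀ = 3.775×10^-4 / 0.07780 = 4.852 mmol/kg
[CO3²⁻] = α₂·DIC; α₂ = 0.008147, so [CO3²⁻] = 0.008147 × 4.852 = 0.0395 mmol/kg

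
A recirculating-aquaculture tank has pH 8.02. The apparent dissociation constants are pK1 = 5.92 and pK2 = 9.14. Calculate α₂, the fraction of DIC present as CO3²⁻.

α₂ = 0.0700

α₂ = 1 / (1 + [H⁺]/K2 + [H⁺]²/(K1K2)) = 1 / (1 + 10^+1.12 + 10^-0.98)
   = 1 / (1 + 13.183 + 0.10471) = 1/14.287 = 0.06999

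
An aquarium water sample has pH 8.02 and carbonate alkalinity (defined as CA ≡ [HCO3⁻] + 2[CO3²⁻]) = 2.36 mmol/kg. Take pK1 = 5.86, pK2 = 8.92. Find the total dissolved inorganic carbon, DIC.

CA = [HCO3⁻] + 2[CO3²⁻] = (α₁ + 2α₂)·DIC
At pH 8.02: [H⁺]/K1 = 10^-2.16 = 0.0069183, K2/[H⁺] = 10^-0.90 = 0.12589
α₁ = 1/(1 + 0.0069183 + 0.12589) = 1/1.1328 = 0.8828; α₂ = α₁·K2/[H⁺] = 0.1111
α₁ + 2α₂ = 1.1050
DIC = CA / (α₁ + 2α₂) = 2.36 / 1.1050 = 2.14 mmol/kg

DIC = 2.14 mmol/kg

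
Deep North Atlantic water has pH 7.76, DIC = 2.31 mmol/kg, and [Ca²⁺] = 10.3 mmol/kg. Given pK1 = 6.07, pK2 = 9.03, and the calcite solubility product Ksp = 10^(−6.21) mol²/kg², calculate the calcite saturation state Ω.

α₂ = 1 / (1 + [H⁺]/K2 + [H⁺]²/(K1K2)) = 1 / (1 + 10^+1.27 + 10^-0.42)
   = 1 / (1 + 18.621 + 0.38019) = 1/20.001 = 0.05000
[CO3²⁻] = α₂ × DIC = 0.05000 × 2.31 = 0.1155 mmol/kg
Ksp = 10^(−6.21) = 6.166×10^-7
Ω = [Ca²⁺][CO3²⁻]/Ksp = (10.3×10^-3)(1.155×10^-4) / 6.166×10^-7 = 1.93

Ω = 1.93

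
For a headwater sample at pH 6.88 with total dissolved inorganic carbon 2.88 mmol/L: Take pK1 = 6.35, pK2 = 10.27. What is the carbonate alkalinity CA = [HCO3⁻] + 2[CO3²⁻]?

CA = [HCO3⁻] + 2[CO3²⁻] = (α₁ + 2α₂)·DIC
At pH 6.88: [H⁺]/K1 = 10^-0.53 = 0.29512, K2/[H⁺] = 10^-3.39 = 0.00040738
α₁ = 1/(1 + 0.29512 + 0.00040738) = 1/1.2955 = 0.7719; α₂ = α₁·K2/[H⁺] = 0.0003145
α₁ + 2α₂ = 0.7725
CA = 0.7725 × 2.88 = 2.22 mmol/L

CA = 2.22 mmol/L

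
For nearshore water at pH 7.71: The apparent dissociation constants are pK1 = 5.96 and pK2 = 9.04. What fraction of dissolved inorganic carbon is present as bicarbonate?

α₁ = 1 / (1 + [H⁺]/K1 + K2/[H⁺]) = 1 / (1 + 10^-1.75 + 10^-1.33)
   = 1 / (1 + 0.017783 + 0.046774) = 1/1.0646 = 0.9394

α₁ = 0.939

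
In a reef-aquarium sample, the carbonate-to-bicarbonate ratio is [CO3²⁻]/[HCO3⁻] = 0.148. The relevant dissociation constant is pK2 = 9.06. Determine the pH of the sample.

From K2 = [H⁺][CO3²⁻]/[HCO3⁻]:  pH = pK2 + log₁₀([CO3²⁻]/[HCO3⁻])
log₁₀(0.148) = -0.830
pH = 9.06 + (-0.830) = 8.23

pH = 8.23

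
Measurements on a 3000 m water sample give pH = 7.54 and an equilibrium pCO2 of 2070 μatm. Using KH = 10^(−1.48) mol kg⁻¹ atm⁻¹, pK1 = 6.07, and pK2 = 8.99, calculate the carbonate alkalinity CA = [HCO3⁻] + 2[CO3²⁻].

CA = 2.17 mmol/kg

[CO2*] = KH · pCO2 = 10^(−1.48) × 2070×10^-6 = 6.854×10^-5 mol/kg
α₀ = 1/(1 + K1/[H⁺] + K1K2/[H⁺]²) = 1/(1 + 10^+1.47 + 10^+0.02) = 0.03169
DIC = [CO2*]/α₀ = 6.854×10^-5 / 0.03169 = 2.163 mmol/kg
CA = (α₁ + 2α₂)·DIC = (0.9351 + 2×0.03318) × 2.163 = 2.17 mmol/kg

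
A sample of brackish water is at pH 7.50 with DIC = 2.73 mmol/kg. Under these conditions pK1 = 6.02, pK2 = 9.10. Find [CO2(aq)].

α₀ = 1 / (1 + K1/[H⁺] + K1K2/[H⁺]²) = 1 / (1 + 10^+1.48 + 10^-0.12)
   = 1 / (1 + 30.200 + 0.75858) = 1/31.958 = 0.03129
[CO2*] = α₀ × DIC = 0.03129 × 2.73 = 0.0854 mmol/kg

[CO2*] = 0.0854 mmol/kg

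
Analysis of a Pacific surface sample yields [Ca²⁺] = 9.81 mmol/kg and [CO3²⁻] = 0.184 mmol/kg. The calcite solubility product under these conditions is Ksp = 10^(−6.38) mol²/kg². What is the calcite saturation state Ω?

Ksp = 10^(−6.38) = 4.169×10^-7
Ω = [Ca²⁺][CO3²⁻]/Ksp = (9.81×10^-3)(0.184×10^-3) / 4.169×10^-7 = 4.33

Ω = 4.33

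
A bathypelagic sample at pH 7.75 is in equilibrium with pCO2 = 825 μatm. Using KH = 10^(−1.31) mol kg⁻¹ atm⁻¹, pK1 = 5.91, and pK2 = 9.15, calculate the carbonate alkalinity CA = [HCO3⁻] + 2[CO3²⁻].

CA = 3.02 mmol/kg

[CO2*] = KH · pCO2 = 10^(−1.31) × 825×10^-6 = 4.041×10^-5 mol/kg
α₀ = 1/(1 + K1/[H⁺] + K1K2/[H⁺]²) = 1/(1 + 10^+1.84 + 10^+0.44) = 0.01371
DIC = [CO2*]/α₀ = 4.041×10^-5 / 0.01371 = 2.947 mmol/kg
CA = (α₁ + 2α₂)·DIC = (0.9485 + 2×0.03776) × 2.947 = 3.02 mmol/kg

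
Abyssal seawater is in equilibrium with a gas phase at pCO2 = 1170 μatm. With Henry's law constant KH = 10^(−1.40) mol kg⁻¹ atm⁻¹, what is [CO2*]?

KH = 10^(−1.40) = 3.981×10^-2 mol kg⁻¹ atm⁻¹
[CO2*] = KH · pCO2 = 3.981×10^-2 × 1170×10^-6 atm = 4.66×10^-5 mol/kg

[CO2*] = 46.6 μmol/kg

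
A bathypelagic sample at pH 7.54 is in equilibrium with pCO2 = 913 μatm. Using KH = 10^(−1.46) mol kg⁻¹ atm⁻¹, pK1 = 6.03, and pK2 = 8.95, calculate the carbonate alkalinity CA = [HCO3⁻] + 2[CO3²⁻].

[CO2*] = KH · pCO2 = 10^(−1.46) × 913×10^-6 = 3.166×10^-5 mol/kg
α₀ = 1/(1 + K1/[H⁺] + K1K2/[H⁺]²) = 1/(1 + 10^+1.51 + 10^+0.10) = 0.02889
DIC = [CO2*]/α₀ = 3.166×10^-5 / 0.02889 = 1.096 mmol/kg
CA = (α₁ + 2α₂)·DIC = (0.9347 + 2×0.03637) × 1.096 = 1.10 mmol/kg

CA = 1.10 mmol/kg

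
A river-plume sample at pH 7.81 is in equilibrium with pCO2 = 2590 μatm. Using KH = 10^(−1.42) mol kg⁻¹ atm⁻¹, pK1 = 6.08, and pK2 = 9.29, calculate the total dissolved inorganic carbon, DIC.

[CO2*] = KH · pCO2 = 10^(−1.42) × 2590×10^-6 = 9.847×10^-5 mol/kg
α₀ = 1/(1 + K1/[H⁺] + K1K2/[H⁺]²) = 1/(1 + 10^+1.73 + 10^+0.25) = 0.01770
DIC = [CO2*]/α₀ = 9.847×10^-5 / 0.01770 = 5.56 mmol/kg

DIC = 5.56 mmol/kg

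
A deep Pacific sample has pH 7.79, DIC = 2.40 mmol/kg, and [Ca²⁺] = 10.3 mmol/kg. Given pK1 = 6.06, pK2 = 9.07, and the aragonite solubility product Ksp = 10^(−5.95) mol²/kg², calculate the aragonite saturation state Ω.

α₂ = 1 / (1 + [H⁺]/K2 + [H⁺]²/(K1K2)) = 1 / (1 + 10^+1.28 + 10^-0.45)
   = 1 / (1 + 19.055 + 0.35481) = 1/20.409 = 0.04900
[CO3²⁻] = α₂ × DIC = 0.04900 × 2.40 = 0.1176 mmol/kg
Ksp = 10^(−5.95) = 1.122×10^-6
Ω = [Ca²⁺][CO3²⁻]/Ksp = (10.3×10^-3)(1.176×10^-4) / 1.122×10^-6 = 1.08

Ω = 1.08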